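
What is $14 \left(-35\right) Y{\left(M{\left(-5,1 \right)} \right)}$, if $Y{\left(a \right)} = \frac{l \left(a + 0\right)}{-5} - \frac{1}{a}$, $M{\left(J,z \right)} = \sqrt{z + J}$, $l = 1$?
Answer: $- 49 i \approx - 49.0 i$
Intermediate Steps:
$M{\left(J,z \right)} = \sqrt{J + z}$
$Y{\left(a \right)} = - \frac{1}{a} - \frac{a}{5}$ ($Y{\left(a \right)} = \frac{1 \left(a + 0\right)}{-5} - \frac{1}{a} = 1 a \left(- \frac{1}{5}\right) - \frac{1}{a} = a \left(- \frac{1}{5}\right) - \frac{1}{a} = - \frac{a}{5} - \frac{1}{a} = - \frac{1}{a} - \frac{a}{5}$)
$14 \left(-35\right) Y{\left(M{\left(-5,1 \right)} \right)} = 14 \left(-35\right) \left(- \frac{1}{\sqrt{-5 + 1}} - \frac{\sqrt{-5 + 1}}{5}\right) = - 490 \left(- \frac{1}{\sqrt{-4}} - \frac{\sqrt{-4}}{5}\right) = - 490 \left(- \frac{1}{2 i} - \frac{2 i}{5}\right) = - 490 \left(- \frac{\left(-1\right) i}{2} - \frac{2 i}{5}\right) = - 490 \left(\frac{i}{2} - \frac{2 i}{5}\right) = - 490 \frac{i}{10} = - 49 i$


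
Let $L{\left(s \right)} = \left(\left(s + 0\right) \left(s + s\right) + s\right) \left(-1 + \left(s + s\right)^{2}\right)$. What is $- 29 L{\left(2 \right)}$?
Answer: $-4350$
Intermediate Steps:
$L{\left(s \right)} = \left(-1 + 4 s^{2}\right) \left(s + 2 s^{2}\right)$ ($L{\left(s \right)} = \left(s 2 s + s\right) \left(-1 + \left(2 s\right)^{2}\right) = \left(2 s^{2} + s\right) \left(-1 + 4 s^{2}\right) = \left(s + 2 s^{2}\right) \left(-1 + 4 s^{2}\right) = \left(-1 + 4 s^{2}\right) \left(s + 2 s^{2}\right)$)
$- 29 L{\left(2 \right)} = - 29 \cdot 2 \left(-1 - 4 + 4 \cdot 2^{2} + 8 \cdot 2^{3}\right) = - 29 \cdot 2 \left(-1 - 4 + 4 \cdot 4 + 8 \cdot 8\right) = - 29 \cdot 2 \left(-1 - 4 + 16 + 64\right) = - 29 \cdot 2 \cdot 75 = \left(-29\right) 150 = -4350$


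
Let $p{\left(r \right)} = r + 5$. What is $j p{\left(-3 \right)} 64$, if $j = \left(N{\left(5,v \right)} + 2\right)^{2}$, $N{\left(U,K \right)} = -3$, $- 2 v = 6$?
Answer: $128$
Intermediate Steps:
$v = -3$ ($v = \left(- \frac{1}{2}\right) 6 = -3$)
$p{\left(r \right)} = 5 + r$
$j = 1$ ($j = \left(-3 + 2\right)^{2} = \left(-1\right)^{2} = 1$)
$j p{\left(-3 \right)} 64 = 1 \left(5 - 3\right) 64 = 1 \cdot 2 \cdot 64 = 2 \cdot 64 = 128$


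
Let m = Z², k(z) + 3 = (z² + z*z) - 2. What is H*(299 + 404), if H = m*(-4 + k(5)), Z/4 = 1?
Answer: 461168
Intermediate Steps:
Z = 4 (Z = 4*1 = 4)
k(z) = -5 + 2*z² (k(z) = -3 + ((z² + z*z) - 2) = -3 + ((z² + z²) - 2) = -3 + (2*z² - 2) = -3 + (-2 + 2*z²) = -5 + 2*z²)
m = 16 (m = 4² = 16)
H = 656 (H = 16*(-4 + (-5 + 2*5²)) = 16*(-4 + (-5 + 2*25)) = 16*(-4 + (-5 + 50)) = 16*(-4 + 45) = 16*41 = 656)
H*(299 + 404) = 656*(299 + 404) = 656*703 = 461168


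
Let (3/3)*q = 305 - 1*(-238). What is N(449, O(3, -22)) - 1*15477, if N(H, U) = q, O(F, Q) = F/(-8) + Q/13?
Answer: -14934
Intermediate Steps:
O(F, Q) = -F/8 + Q/13 (O(F, Q) = F*(-⅛) + Q*(1/13) = -F/8 + Q/13)
q = 543 (q = 305 - 1*(-238) = 305 + 238 = 543)
N(H, U) = 543
N(449, O(3, -22)) - 1*15477 = 543 - 1*15477 = 543 - 15477 = -14934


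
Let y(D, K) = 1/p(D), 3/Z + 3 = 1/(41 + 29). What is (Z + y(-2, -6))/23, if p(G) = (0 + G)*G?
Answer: -631/19228 ≈ -0.032817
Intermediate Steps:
Z = -210/209 (Z = 3/(-3 + 1/(41 + 29)) = 3/(-3 + 1/70) = 3/(-209/70) = 3*(-70/209) = -210/209 ≈ -1.0048)
p(G) = G² (p(G) = G*G = G²)
y(D, K) = D⁻² (y(D, K) = 1/(D²) = D⁻²)
(Z + y(-2, -6))/23 = (-210/209 + (-2)⁻²)/23 = (-210/209 + ¼)*(1/23) = -631/836*1/23 = -631/19228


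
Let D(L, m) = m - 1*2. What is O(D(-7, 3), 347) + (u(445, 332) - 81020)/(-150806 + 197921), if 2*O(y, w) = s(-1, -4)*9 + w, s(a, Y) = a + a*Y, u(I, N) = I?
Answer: 1745986/9423 ≈ 185.29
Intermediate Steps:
D(L, m) = -2 + m (D(L, m) = m - 2 = -2 + m)
s(a, Y) = a + Y*a
O(y, w) = 27/2 + w/2 (O(y, w) = (-(1 - 4)*9 + w)/2 = (-1*(-3)*9 + w)/2 = (3*9 + w)/2 = (27 + w)/2 = 27/2 + w/2)
O(D(-7, 3), 347) + (u(445, 332) - 81020)/(-150806 + 197921) = (27/2 + (1/2)*347) + (445 - 81020)/(-150806 + 197921) = (27/2 + 347/2) - 80575/47115 = 187 - 80575*1/47115 = 187 - 16115/9423 = 1745986/9423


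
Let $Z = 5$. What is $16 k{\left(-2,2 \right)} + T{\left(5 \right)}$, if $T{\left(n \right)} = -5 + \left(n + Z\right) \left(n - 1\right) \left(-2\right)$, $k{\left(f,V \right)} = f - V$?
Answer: $-149$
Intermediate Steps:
$T{\left(n \right)} = -5 - 2 \left(-1 + n\right) \left(5 + n\right)$ ($T{\left(n \right)} = -5 + \left(n + 5\right) \left(n - 1\right) \left(-2\right) = -5 + \left(5 + n\right) \left(-1 + n\right) \left(-2\right) = -5 + \left(-1 + n\right) \left(5 + n\right) \left(-2\right) = -5 - 2 \left(-1 + n\right) \left(5 + n\right)$)
$16 k{\left(-2,2 \right)} + T{\left(5 \right)} = 16 \left(-2 - 2\right) - \left(35 + 50\right) = 16 \left(-2 - 2\right) - 85 = 16 \left(-4\right) - 85 = -64 - 85 = -149$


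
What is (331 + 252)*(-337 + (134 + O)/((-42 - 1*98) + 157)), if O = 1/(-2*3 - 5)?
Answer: -3261938/17 ≈ -1.9188e+5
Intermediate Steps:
O = -1/11 (O = 1/(-6 - 5) = 1/(-11) = -1/11 ≈ -0.090909)
(331 + 252)*(-337 + (134 + O)/((-42 - 1*98) + 157)) = (331 + 252)*(-337 + (134 - 1/11)/((-42 - 1*98) + 157)) = 583*(-337 + 1473/(11*((-42 - 98) + 157))) = 583*(-337 + 1473/(11*(-140 + 157))) = 583*(-337 + (1473/11)/17) = 583*(-337 + (1473/11)*(1/17)) = 583*(-337 + 1473/187) = 583*(-61546/187) = -3261938/17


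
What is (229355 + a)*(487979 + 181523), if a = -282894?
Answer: -35844467578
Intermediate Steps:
(229355 + a)*(487979 + 181523) = (229355 - 282894)*(487979 + 181523) = -53539*669502 = -35844467578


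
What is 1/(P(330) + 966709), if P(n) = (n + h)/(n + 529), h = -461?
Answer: 859/830402900 ≈ 1.0344e-6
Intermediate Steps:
P(n) = (-461 + n)/(529 + n) (P(n) = (n - 461)/(n + 529) = (-461 + n)/(529 + n))
1/(P(330) + 966709) = 1/((-461 + 330)/(529 + 330) + 966709) = 1/(-131/859 + 966709) = 1/(830402900/859) = 859/830402900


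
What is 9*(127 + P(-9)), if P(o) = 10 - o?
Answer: 1314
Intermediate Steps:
9*(127 + P(-9)) = 9*(127 + (10 - 1*(-9))) = 9*(127 + (10 + 9)) = 9*(127 + 19) = 9*146 = 1314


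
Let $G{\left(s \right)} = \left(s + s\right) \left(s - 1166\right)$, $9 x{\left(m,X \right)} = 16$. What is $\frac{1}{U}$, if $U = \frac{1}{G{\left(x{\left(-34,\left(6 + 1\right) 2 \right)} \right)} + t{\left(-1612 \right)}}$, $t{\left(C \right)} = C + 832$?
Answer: $- \frac{398476}{81} \approx -4919.5$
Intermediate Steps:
$t{\left(C \right)} = 832 + C$
$x{\left(m,X \right)} = \frac{16}{9}$ ($x{\left(m,X \right)} = \frac{1}{9} \cdot 16 = \frac{16}{9}$)
$G{\left(s \right)} = 2 s \left(-1166 + s\right)$
$U = - \frac{81}{398476}$ ($U = \frac{1}{2 \cdot \frac{16}{9} \left(-1166 + \frac{16}{9}\right) + \left(832 - 1612\right)} = \frac{1}{2 \cdot \frac{16}{9} \left(- \frac{10478}{9}\right) - 780} = \frac{1}{- \frac{335296}{81} - 780} = \frac{1}{- \frac{398476}{81}} = - \frac{81}{398476} \approx -0.00020327$)
$\frac{1}{U} = \frac{1}{- \frac{81}{398476}} = - \frac{398476}{81}$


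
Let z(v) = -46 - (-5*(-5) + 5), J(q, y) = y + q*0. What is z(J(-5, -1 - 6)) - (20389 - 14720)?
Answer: -5745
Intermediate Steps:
J(q, y) = y (J(q, y) = y + 0 = y)
z(v) = -76 (z(v) = -46 - (25 + 5) = -46 - 1*30 = -46 - 30 = -76)
z(J(-5, -1 - 6)) - (20389 - 14720) = -76 - (20389 - 14720) = -76 - 1*5669 = -76 - 5669 = -5745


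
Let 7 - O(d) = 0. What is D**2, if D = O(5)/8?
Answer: 49/64 ≈ 0.76563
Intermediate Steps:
O(d) = 7 (O(d) = 7 - 1*0 = 7 + 0 = 7)
D = 7/8 ≈ 0.87500
D**2 = (7/8)**2 = 49/64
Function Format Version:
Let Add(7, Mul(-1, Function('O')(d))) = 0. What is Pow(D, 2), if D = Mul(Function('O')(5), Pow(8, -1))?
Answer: Rational(49, 64) ≈ 0.76563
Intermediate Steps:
Function('O')(d) = 7 (Function('O')(d) = Add(7, Mul(-1, 0)) = Add(7, 0) = 7)
D = Rational(7, 8) (D = Mul(7, Pow(8, -1)) = Mul(7, Rational(1, 8)) = Rational(7, 8) ≈ 0.87500)
Pow(D, 2) = Pow(Rational(7, 8), 2) = Rational(49, 64)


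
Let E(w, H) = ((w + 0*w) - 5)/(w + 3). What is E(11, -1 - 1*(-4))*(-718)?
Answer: -2154/7 ≈ -307.71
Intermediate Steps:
E(w, H) = (-5 + w)/(3 + w) (E(w, H) = ((w + 0) - 5)/(3 + w) = (w - 5)/(3 + w) = (-5 + w)/(3 + w))
E(11, -1 - 1*(-4))*(-718) = ((-5 + 11)/(3 + 11))*(-718) = (6/14)*(-718) = ((1/14)*6)*(-718) = (3/7)*(-718) = -2154/7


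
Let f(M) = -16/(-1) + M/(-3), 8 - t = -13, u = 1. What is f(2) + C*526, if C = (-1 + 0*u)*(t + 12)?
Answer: -52028/3 ≈ -17343.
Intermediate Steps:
t = 21 (t = 8 - 1*(-13) = 8 + 13 = 21)
f(M) = 16 - M/3 (f(M) = -16*(-1) + M*(-⅓) = 16 - M/3)
C = -33 (C = (-1 + 0*1)*(21 + 12) = (-1 + 0)*33 = -1*33 = -33)
f(2) + C*526 = (16 - ⅓*2) - 33*526 = (16 - ⅔) - 17358 = 46/3 - 17358 = -52028/3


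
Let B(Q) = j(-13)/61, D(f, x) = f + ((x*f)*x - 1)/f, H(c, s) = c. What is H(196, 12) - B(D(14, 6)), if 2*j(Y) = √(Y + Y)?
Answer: 196 - I*√26/122 ≈ 196.0 - 0.041795*I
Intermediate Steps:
j(Y) = √2*√Y/2 (j(Y) = √(Y + Y)/2 = √(2*Y)/2 = (√2*√Y)/2 = √2*√Y/2)
D(f, x) = f + (-1 + f*x²)/f (D(f, x) = f + ((f*x)*x - 1)/f = f + (f*x² - 1)/f = f + (-1 + f*x²)/f)
B(Q) = I*√26/122 (B(Q) = (√2*√(-13)/2)/61 = (√2*(I*√13)/2)*(1/61) = (I*√26/2)*(1/61) = I*√26/122)
H(196, 12) - B(D(14, 6)) = 196 - I*√26/122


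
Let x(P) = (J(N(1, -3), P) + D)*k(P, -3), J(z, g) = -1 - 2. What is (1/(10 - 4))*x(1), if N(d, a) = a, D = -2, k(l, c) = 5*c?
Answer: 25/2 ≈ 12.500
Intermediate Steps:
J(z, g) = -3
x(P) = 75 (x(P) = (-3 - 2)*(5*(-3)) = -5*(-15) = 75)
(1/(10 - 4))*x(1) = (1/(10 - 4))*75 = (1/6)*75 = 25/2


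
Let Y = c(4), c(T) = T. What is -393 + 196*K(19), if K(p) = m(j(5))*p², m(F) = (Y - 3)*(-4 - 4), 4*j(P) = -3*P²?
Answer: -566441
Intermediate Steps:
j(P) = -3*P²/4 (j(P) = (-3*P²)/4 = -3*P²/4)
Y = 4
m(F) = -8 (m(F) = (4 - 3)*(-4 - 4) = 1*(-8) = -8)
K(p) = -8*p²
-393 + 196*K(19) = -393 + 196*(-8*19²) = -393 + 196*(-8*361) = -393 + 196*(-2888) = -393 - 566048 = -566441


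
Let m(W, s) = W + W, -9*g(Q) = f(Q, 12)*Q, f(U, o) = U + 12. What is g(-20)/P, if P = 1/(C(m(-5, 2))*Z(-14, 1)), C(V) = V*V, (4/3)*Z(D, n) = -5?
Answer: 20000/3 ≈ 6666.7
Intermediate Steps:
f(U, o) = 12 + U
Z(D, n) = -15/4 (Z(D, n) = (3/4)*(-5) = -15/4)
g(Q) = -Q*(12 + Q)/9 (g(Q) = -(12 + Q)*Q/9 = -Q*(12 + Q)/9)
m(W, s) = 2*W
C(V) = V**2
P = -1/375 (P = 1/((2*(-5))**2*(-15/4)) = 1/((-10)**2*(-15/4)) = 1/(100*(-15/4)) = 1/(-375) = -1/375 ≈ -0.0026667)
g(-20)/P = (-1/9*(-20)*(12 - 20))/(-1/375) = -1/9*(-20)*(-8)*(-375) = -160/9*(-375) = 20000/3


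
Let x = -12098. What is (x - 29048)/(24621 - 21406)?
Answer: -41146/3215 ≈ -12.798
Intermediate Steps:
(x - 29048)/(24621 - 21406) = (-12098 - 29048)/(24621 - 21406) = -41146/3215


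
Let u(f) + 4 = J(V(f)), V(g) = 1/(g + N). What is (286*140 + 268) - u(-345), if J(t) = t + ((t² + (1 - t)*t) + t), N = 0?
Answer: 4635881/115 ≈ 40312.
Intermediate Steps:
V(g) = 1/g (V(g) = 1/(g + 0) = 1/g)
J(t) = t² + 2*t + t*(1 - t) (J(t) = t + ((t² + t*(1 - t)) + t) = t + (t + t² + t*(1 - t)) = t² + 2*t + t*(1 - t))
u(f) = -4 + 3/f
(286*140 + 268) - u(-345) = (286*140 + 268) - (-4 + 3/(-345)) = (40040 + 268) - (-4 + 3*(-1/345)) = 40308 - (-4 - 1/115) = 40308 - 1*(-461/115) = 40308 + 461/115 = 4635881/115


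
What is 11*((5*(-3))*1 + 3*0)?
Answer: -165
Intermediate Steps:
11*((5*(-3))*1 + 3*0) = 11*(-15*1 + 0) = 11*(-15 + 0) = 11*(-15) = -165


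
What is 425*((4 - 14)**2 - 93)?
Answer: 2975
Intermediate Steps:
425*((4 - 14)**2 - 93) = 425*((-10)**2 - 93) = 425*(100 - 93) = 425*7 = 2975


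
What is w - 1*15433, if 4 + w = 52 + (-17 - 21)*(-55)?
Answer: -13295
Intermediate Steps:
w = 2138 (w = -4 + (52 + (-17 - 21)*(-55)) = -4 + (52 - 38*(-55)) = -4 + (52 + 2090) = -4 + 2142 = 2138)
w - 1*15433 = 2138 - 1*15433 = 2138 - 15433 = -13295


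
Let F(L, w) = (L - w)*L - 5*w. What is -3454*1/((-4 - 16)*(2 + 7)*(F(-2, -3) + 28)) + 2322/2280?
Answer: 208429/140220 ≈ 1.4864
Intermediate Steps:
F(L, w) = -5*w + L*(L - w) (F(L, w) = L*(L - w) - 5*w = -5*w + L*(L - w))
-3454*1/((-4 - 16)*(2 + 7)*(F(-2, -3) + 28)) + 2322/2280 = -3454*1/((-4 - 16)*(2 + 7)*(((-2)² - 5*(-3) - 1*(-2)*(-3)) + 28)) + 2322/2280 = -3454*(-1/(180*((4 + 15 - 6) + 28))) + 2322*(1/2280) = -3454*(-1/(180*(13 + 28))) + 387/380 = -3454/((-180*41)) + 387/380 = -3454/(-7380) + 387/380 = -3454*(-1/7380) + 387/380 = 1727/3690 + 387/380 = 208429/140220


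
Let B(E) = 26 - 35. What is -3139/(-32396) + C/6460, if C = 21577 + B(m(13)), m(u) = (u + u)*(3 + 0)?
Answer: 179748717/52319540 ≈ 3.4356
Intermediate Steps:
m(u) = 6*u (m(u) = (2*u)*3 = 6*u)
B(E) = -9
C = 21568 (C = 21577 - 9 = 21568)
-3139/(-32396) + C/6460 = -3139/(-32396) + 21568/6460 = -3139*(-1/32396) + 21568*(1/6460) = 3139/32396 + 5392/1615 = 179748717/52319540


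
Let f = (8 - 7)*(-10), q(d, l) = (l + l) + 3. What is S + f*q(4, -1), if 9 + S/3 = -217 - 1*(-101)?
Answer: -385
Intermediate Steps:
q(d, l) = 3 + 2*l (q(d, l) = 2*l + 3 = 3 + 2*l)
f = -10 (f = 1*(-10) = -10)
S = -375 (S = -27 + 3*(-217 - 1*(-101)) = -27 + 3*(-217 + 101) = -27 + 3*(-116) = -27 - 348 = -375)
S + f*q(4, -1) = -375 - 10*(3 + 2*(-1)) = -375 - 10*(3 - 2) = -375 - 10*1 = -375 - 10 = -385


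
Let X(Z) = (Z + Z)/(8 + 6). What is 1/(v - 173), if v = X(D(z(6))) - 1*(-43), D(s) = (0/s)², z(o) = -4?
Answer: -1/130 ≈ -0.0076923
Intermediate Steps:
D(s) = 0 (D(s) = 0² = 0)
X(Z) = Z/7 (X(Z) = (2*Z)/14 = (2*Z)*(1/14) = Z/7)
v = 43 (v = (⅐)*0 - 1*(-43) = 0 + 43 = 43)
1/(v - 173) = 1/(43 - 173) = 1/(-130) = -1/130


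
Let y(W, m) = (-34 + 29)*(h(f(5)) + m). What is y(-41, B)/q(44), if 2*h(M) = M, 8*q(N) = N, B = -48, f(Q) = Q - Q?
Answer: 480/11 ≈ 43.636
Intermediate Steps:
f(Q) = 0
q(N) = N/8
h(M) = M/2
y(W, m) = -5*m (y(W, m) = (-34 + 29)*((½)*0 + m) = -5*(0 + m) = -5*m)
y(-41, B)/q(44) = (-5*(-48))/(((⅛)*44)) = 240/(11/2) = 240*(2/11) = 480/11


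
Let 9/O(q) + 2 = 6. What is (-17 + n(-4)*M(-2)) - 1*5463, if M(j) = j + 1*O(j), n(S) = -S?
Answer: -5479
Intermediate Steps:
O(q) = 9/4 (O(q) = 9/(-2 + 6) = 9/4)
M(j) = 9/4 + j (M(j) = j + 1*(9/4) = j + 9/4 = 9/4 + j)
(-17 + n(-4)*M(-2)) - 1*5463 = (-17 + (-1*(-4))*(9/4 - 2)) - 1*5463 = (-17 + 4*(¼)) - 5463 = (-17 + 1) - 5463 = -16 - 5463 = -5479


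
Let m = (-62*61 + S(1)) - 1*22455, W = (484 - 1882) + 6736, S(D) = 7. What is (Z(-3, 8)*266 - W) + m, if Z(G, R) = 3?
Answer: -30770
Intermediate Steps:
W = 5338 (W = -1398 + 6736 = 5338)
m = -26230 (m = (-62*61 + 7) - 1*22455 = (-3782 + 7) - 22455 = -3775 - 22455 = -26230)
(Z(-3, 8)*266 - W) + m = (3*266 - 1*5338) - 26230 = (798 - 5338) - 26230 = -4540 - 26230 = -30770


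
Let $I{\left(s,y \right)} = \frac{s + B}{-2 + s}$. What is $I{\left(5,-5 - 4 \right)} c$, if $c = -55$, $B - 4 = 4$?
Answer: $- \frac{715}{3} \approx -238.33$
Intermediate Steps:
$B = 8$ ($B = 4 + 4 = 8$)
$I{\left(s,y \right)} = \frac{8 + s}{-2 + s}$ ($I{\left(s,y \right)} = \frac{s + 8}{-2 + s} = \frac{8 + s}{-2 + s}$)
$I{\left(5,-5 - 4 \right)} c = \frac{8 + 5}{-2 + 5} \left(-55\right) = \frac{1}{3} \cdot 13 \left(-55\right) = \frac{13}{3} \left(-55\right) = - \frac{715}{3}$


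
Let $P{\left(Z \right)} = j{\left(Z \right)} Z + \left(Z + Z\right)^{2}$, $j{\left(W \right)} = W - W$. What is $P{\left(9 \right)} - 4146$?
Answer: $-3822$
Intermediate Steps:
$j{\left(W \right)} = 0$
$P{\left(Z \right)} = 4 Z^{2}$ ($P{\left(Z \right)} = 0 Z + \left(Z + Z\right)^{2} = 0 + \left(2 Z\right)^{2} = 0 + 4 Z^{2} = 4 Z^{2}$)
$P{\left(9 \right)} - 4146 = 4 \cdot 9^{2} - 4146 = 4 \cdot 81 - 4146 = 324 - 4146 = -3822$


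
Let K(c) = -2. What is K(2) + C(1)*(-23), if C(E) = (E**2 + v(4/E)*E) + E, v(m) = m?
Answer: -140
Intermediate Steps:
C(E) = 4 + E + E**2 (C(E) = (E**2 + (4/E)*E) + E = (E**2 + 4) + E = (4 + E**2) + E = 4 + E + E**2)
K(2) + C(1)*(-23) = -2 + (4 + 1*(1 + 1))*(-23) = -2 + (4 + 1*2)*(-23) = -2 + (4 + 2)*(-23) = -2 + 6*(-23) = -2 - 138 = -140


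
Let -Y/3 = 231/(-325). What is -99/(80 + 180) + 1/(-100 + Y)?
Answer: -3233393/8269820 ≈ -0.39099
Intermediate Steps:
Y = 693/325 (Y = -693/(-325) = -693*(-1)/325 = -3*(-231/325) = 693/325 ≈ 2.1323)
-99/(80 + 180) + 1/(-100 + Y) = -99/(80 + 180) + 1/(-100 + 693/325) = -99/260 + 1/(-31807/325) = -99*1/260 - 325/31807 = -99/260 - 325/31807 = -3233393/8269820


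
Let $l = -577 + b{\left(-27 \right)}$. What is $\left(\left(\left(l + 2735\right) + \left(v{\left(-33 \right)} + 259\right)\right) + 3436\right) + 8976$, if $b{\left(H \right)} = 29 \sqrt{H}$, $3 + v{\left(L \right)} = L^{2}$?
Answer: $15915 + 87 i \sqrt{3} \approx 15915.0 + 150.69 i$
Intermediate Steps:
$v{\left(L \right)} = -3 + L^{2}$
$l = -577 + 87 i \sqrt{3}$ ($l = -577 + 29 \sqrt{-27} = -577 + 29 \cdot 3 i \sqrt{3} = -577 + 87 i \sqrt{3} \approx -577.0 + 150.69 i$)
$\left(\left(\left(l + 2735\right) + \left(v{\left(-33 \right)} + 259\right)\right) + 3436\right) + 8976 = \left(\left(\left(\left(-577 + 87 i \sqrt{3}\right) + 2735\right) + \left(\left(-3 + \left(-33\right)^{2}\right) + 259\right)\right) + 3436\right) + 8976 = \left(\left(\left(2158 + 87 i \sqrt{3}\right) + \left(\left(-3 + 1089\right) + 259\right)\right) + 3436\right) + 8976 = \left(\left(\left(2158 + 87 i \sqrt{3}\right) + \left(1086 + 259\right)\right) + 3436\right) + 8976 = \left(\left(\left(2158 + 87 i \sqrt{3}\right) + 1345\right) + 3436\right) + 8976 = \left(\left(3503 + 87 i \sqrt{3}\right) + 3436\right) + 8976 = \left(6939 + 87 i \sqrt{3}\right) + 8976 = 15915 + 87 i \sqrt{3}$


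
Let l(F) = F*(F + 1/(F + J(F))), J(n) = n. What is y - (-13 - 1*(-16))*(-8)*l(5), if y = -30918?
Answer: -30306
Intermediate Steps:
l(F) = F*(F + 1/(2*F)) (l(F) = F*(F + 1/(F + F)) = F*(F + 1/(2*F)))
y - (-13 - 1*(-16))*(-8)*l(5) = -30918 - (-13 - 1*(-16))*(-8)*(½ + 5²) = -30918 - (-13 + 16)*(-8)*(½ + 25) = -30918 - 3*(-8)*51/2 = -30918 - (-24)*51/2 = -30918 - 1*(-612) = -30918 + 612 = -30306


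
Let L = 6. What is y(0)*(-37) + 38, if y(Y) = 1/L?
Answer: 191/6 ≈ 31.833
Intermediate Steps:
y(Y) = ⅙ (y(Y) = 1/6 = ⅙)
y(0)*(-37) + 38 = (⅙)*(-37) + 38 = -37/6 + 38 = 191/6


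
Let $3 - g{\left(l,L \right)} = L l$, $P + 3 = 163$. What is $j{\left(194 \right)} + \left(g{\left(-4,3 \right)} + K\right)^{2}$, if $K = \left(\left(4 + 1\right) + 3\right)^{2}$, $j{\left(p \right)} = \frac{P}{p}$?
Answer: $\frac{605457}{97} \approx 6241.8$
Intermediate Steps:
$P = 160$ ($P = -3 + 163 = 160$)
$g{\left(l,L \right)} = 3 - L l$
$j{\left(p \right)} = \frac{160}{p}$
$K = 64$ ($K = \left(5 + 3\right)^{2} = 8^{2} = 64$)
$j{\left(194 \right)} + \left(g{\left(-4,3 \right)} + K\right)^{2} = \frac{160}{194} + \left(\left(3 - 3 \left(-4\right)\right) + 64\right)^{2} = 160 \cdot \frac{1}{194} + \left(\left(3 + 12\right) + 64\right)^{2} = \frac{80}{97} + \left(15 + 64\right)^{2} = \frac{80}{97} + 79^{2} = \frac{80}{97} + 6241 = \frac{605457}{97}$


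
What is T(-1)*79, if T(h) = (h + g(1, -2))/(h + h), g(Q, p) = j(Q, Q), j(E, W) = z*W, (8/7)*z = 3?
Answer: -1027/16 ≈ -64.188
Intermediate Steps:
z = 21/8 (z = (7/8)*3 = 21/8 ≈ 2.6250)
j(E, W) = 21*W/8
g(Q, p) = 21*Q/8
T(h) = (21/8 + h)/(2*h) (T(h) = (h + (21/8)*1)/(h + h) = (h + 21/8)/((2*h)) = (21/8 + h)*(1/(2*h)) = (21/8 + h)/(2*h))
T(-1)*79 = ((1/16)*(21 + 8*(-1))/(-1))*79 = ((1/16)*(-1)*(21 - 8))*79 = ((1/16)*(-1)*13)*79 = -13/16*79 = -1027/16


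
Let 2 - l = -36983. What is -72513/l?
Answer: -72513/36985 ≈ -1.9606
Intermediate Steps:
l = 36985 (l = 2 - 1*(-36983) = 2 + 36983 = 36985)
-72513/l = -72513/36985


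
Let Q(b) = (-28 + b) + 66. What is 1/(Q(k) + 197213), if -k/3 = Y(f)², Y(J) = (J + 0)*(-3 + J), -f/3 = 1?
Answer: 1/196279 ≈ 5.0948e-6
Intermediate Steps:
f = -3 (f = -3*1 = -3)
Y(J) = J*(-3 + J)
k = -972 (k = -3*9*(-3 - 3)² = -3*(-3*(-6))² = -3*18² = -3*324 = -972)
Q(b) = 38 + b
1/(Q(k) + 197213) = 1/((38 - 972) + 197213) = 1/(-934 + 197213) = 1/196279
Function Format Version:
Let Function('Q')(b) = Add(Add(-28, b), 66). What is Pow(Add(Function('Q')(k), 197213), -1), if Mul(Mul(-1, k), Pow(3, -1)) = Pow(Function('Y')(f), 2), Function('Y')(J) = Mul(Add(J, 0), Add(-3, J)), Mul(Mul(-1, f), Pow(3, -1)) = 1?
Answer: Rational(1, 196279) ≈ 5.0948e-6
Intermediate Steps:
f = -3 (f = Mul(-3, 1) = -3)
Function('Y')(J) = Mul(J, Add(-3, J))
k = -972 (k = Mul(-3, Pow(Mul(-3, Add(-3, -3)), 2)) = Mul(-3, Pow(Mul(-3, -6), 2)) = Mul(-3, Pow(18, 2)) = Mul(-3, 324) = -972)
Function('Q')(b) = Add(38, b)
Pow(Add(Function('Q')(k), 197213), -1) = Pow(Add(Add(38, -972), 197213), -1) = Pow(Add(-934, 197213), -1) = Pow(196279, -1) = Rational(1, 196279)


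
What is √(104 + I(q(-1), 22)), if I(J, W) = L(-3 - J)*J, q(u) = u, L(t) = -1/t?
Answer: 3*√46/2 ≈ 10.173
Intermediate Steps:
I(J, W) = -J/(-3 - J) (I(J, W) = (-1/(-3 - J))*J = -J/(-3 - J))
√(104 + I(q(-1), 22)) = √(104 - 1/(3 - 1)) = √(104 - 1/2) = √(104 - 1*½) = √(104 - ½) = √(207/2) = 3*√46/2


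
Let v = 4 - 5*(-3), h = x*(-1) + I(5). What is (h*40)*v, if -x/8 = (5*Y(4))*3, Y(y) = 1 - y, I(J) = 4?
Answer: -270560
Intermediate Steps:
x = 360 (x = -8*5*(1 - 1*4)*3 = -8*5*(1 - 4)*3 = -8*5*(-3)*3 = -(-120)*3 = -8*(-45) = 360)
h = -356 (h = 360*(-1) + 4 = -360 + 4 = -356)
v = 19 (v = 4 + 15 = 19)
(h*40)*v = -356*40*19 = -14240*19 = -270560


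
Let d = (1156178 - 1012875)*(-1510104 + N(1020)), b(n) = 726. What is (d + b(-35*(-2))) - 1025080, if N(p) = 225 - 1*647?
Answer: -216463931732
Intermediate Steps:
N(p) = -422 (N(p) = 225 - 647 = -422)
d = -216462907378 (d = (1156178 - 1012875)*(-1510104 - 422) = 143303*(-1510526) = -216462907378)
(d + b(-35*(-2))) - 1025080 = (-216462907378 + 726) - 1025080 = -216462906652 - 1025080 = -216463931732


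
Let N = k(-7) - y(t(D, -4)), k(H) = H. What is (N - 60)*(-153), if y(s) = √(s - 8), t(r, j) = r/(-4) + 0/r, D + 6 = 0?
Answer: 10251 + 153*I*√26/2 ≈ 10251.0 + 390.08*I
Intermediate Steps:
D = -6 (D = -6 + 0 = -6)
t(r, j) = -r/4 (t(r, j) = r*(-¼) + 0 = -r/4 + 0 = -r/4)
y(s) = √(-8 + s)
N = -7 - I*√26/2 (N = -7 - √(-8 - ¼*(-6)) = -7 - √(-8 + 3/2) = -7 - √(-13/2) = -7 - I*√26/2 ≈ -7.0 - 2.5495*I)
(N - 60)*(-153) = ((-7 - I*√26/2) - 60)*(-153) = (-67 - I*√26/2)*(-153) = 10251 + 153*I*√26/2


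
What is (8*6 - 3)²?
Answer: 2025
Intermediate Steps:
(8*6 - 3)² = (48 - 3)² = 45² = 2025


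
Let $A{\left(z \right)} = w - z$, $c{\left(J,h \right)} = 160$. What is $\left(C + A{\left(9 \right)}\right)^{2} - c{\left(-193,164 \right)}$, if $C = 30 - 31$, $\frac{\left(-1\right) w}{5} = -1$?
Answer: $-135$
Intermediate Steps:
$w = 5$ ($w = \left(-5\right) \left(-1\right) = 5$)
$C = -1$ ($C = 30 - 31 = -1$)
$A{\left(z \right)} = 5 - z$
$\left(C + A{\left(9 \right)}\right)^{2} - c{\left(-193,164 \right)} = \left(-1 + \left(5 - 9\right)\right)^{2} - 160 = \left(-1 - 4\right)^{2} - 160 = \left(-5\right)^{2} - 160 = 25 - 160 = -135$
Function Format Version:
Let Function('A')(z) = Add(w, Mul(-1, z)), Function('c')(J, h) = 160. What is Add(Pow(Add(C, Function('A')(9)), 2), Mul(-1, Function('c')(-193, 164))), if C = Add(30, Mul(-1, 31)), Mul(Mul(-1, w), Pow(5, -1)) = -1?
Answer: -135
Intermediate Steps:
w = 5 (w = Mul(-5, -1) = 5)
C = -1 (C = Add(30, -31) = -1)
Function('A')(z) = Add(5, Mul(-1, z))
Add(Pow(Add(C, Function('A')(9)), 2), Mul(-1, Function('c')(-193, 164))) = Add(Pow(Add(-1, Add(5, Mul(-1, 9))), 2), Mul(-1, 160)) = Add(Pow(Add(-1, Add(5, -9)), 2), -160) = Add(Pow(Add(-1, -4), 2), -160) = Add(Pow(-5, 2), -160) = Add(25, -160) = -135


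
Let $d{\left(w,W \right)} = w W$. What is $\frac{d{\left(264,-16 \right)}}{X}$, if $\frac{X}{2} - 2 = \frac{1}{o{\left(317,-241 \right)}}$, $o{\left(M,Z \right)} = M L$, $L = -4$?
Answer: $- \frac{892672}{845} \approx -1056.4$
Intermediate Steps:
$d{\left(w,W \right)} = W w$
$o{\left(M,Z \right)} = - 4 M$ ($o{\left(M,Z \right)} = M \left(-4\right) = - 4 M$)
$X = \frac{2535}{634}$ ($X = 4 + \frac{2}{\left(-4\right) 317} = 4 + \frac{2}{-1268} = 4 + 2 \left(- \frac{1}{1268}\right) = 4 - \frac{1}{634} = \frac{2535}{634} \approx 3.9984$)
$\frac{d{\left(264,-16 \right)}}{X} = \frac{\left(-16\right) 264}{\frac{2535}{634}} = \left(-4224\right) \frac{634}{2535} = - \frac{892672}{845}$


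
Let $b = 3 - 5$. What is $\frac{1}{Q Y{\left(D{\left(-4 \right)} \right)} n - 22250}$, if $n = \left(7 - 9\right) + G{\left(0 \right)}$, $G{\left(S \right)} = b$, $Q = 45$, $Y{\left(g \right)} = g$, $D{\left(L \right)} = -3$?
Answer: $- \frac{1}{21710} \approx -4.6062 \cdot 10^{-5}$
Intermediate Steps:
$b = -2$ ($b = 3 - 5 = -2$)
$G{\left(S \right)} = -2$
$n = -4$ ($n = \left(7 - 9\right) - 2 = -2 - 2 = -4$)
$\frac{1}{Q Y{\left(D{\left(-4 \right)} \right)} n - 22250} = \frac{1}{45 \left(-3\right) \left(-4\right) - 22250} = \frac{1}{\left(-135\right) \left(-4\right) - 22250} = \frac{1}{540 - 22250} = \frac{1}{-21710} = - \frac{1}{21710}$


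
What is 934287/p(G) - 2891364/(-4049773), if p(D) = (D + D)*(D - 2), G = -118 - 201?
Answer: 208371230063/39494543374 ≈ 5.2759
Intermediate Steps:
G = -319
p(D) = 2*D*(-2 + D) (p(D) = (2*D)*(-2 + D) = 2*D*(-2 + D))
934287/p(G) - 2891364/(-4049773) = 934287/((2*(-319)*(-2 - 319))) - 2891364/(-4049773) = 934287/((2*(-319)*(-321))) - 2891364*(-1/4049773) = 934287/204798 + 413052/578539 = 934287*(1/204798) + 413052/578539 = 311429/68266 + 413052/578539 = 208371230063/39494543374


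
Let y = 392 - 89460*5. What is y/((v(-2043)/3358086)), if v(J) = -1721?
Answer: 1500755498088/1721 ≈ 8.7203e+8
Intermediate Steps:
y = -446908 (y = 392 - 710*630 = 392 - 447300 = -446908)
y/((v(-2043)/3358086)) = -446908/((-1721/3358086)) = -446908/((-1721*1/3358086)) = -446908/(-1721/3358086) = -446908*(-3358086/1721) = 1500755498088/1721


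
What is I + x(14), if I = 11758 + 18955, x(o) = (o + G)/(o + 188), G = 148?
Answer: 3102094/101 ≈ 30714.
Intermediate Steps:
x(o) = (148 + o)/(188 + o) (x(o) = (o + 148)/(o + 188) = (148 + o)/(188 + o))
I = 30713
I + x(14) = 30713 + (148 + 14)/(188 + 14) = 30713 + 162/202 = 30713 + (1/202)*162 = 30713 + 81/101 = 3102094/101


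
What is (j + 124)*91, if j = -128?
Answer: -364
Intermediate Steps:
(j + 124)*91 = (-128 + 124)*91 = -4*91 = -364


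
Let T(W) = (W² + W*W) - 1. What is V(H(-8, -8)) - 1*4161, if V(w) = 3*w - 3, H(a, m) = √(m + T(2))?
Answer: -4164 + 3*I ≈ -4164.0 + 3.0*I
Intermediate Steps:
T(W) = -1 + 2*W² (T(W) = (W² + W²) - 1 = 2*W² - 1 = -1 + 2*W²)
H(a, m) = √(7 + m) (H(a, m) = √(m + (-1 + 2*2²)) = √(m + (-1 + 2*4)) = √(m + (-1 + 8)) = √(m + 7) = √(7 + m))
V(w) = -3 + 3*w
V(H(-8, -8)) - 1*4161 = (-3 + 3*√(7 - 8)) - 1*4161 = (-3 + 3*√(-1)) - 4161 = (-3 + 3*I) - 4161 = -4164 + 3*I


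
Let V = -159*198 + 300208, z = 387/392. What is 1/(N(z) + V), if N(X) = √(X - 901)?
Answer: 105340592/28307756278597 - 14*I*√705610/28307756278597 ≈ 3.7213e-6 - 4.1544e-10*I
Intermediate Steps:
z = 387/392 (z = 387*(1/392) = 387/392 ≈ 0.98724)
V = 268726 (V = -31482 + 300208 = 268726)
N(X) = √(-901 + X)
1/(N(z) + V) = 1/(√(-901 + 387/392) + 268726) = 1/(√(-352805/392) + 268726) = 1/(I*√705610/28 + 268726) = 1/(268726 + I*√705610/28)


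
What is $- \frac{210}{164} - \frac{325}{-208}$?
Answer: $\frac{185}{656} \approx 0.28201$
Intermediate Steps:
$- \frac{210}{164} - \frac{325}{-208} = \left(-210\right) \frac{1}{164} - - \frac{25}{16} = - \frac{105}{82} + \frac{25}{16} = \frac{185}{656}$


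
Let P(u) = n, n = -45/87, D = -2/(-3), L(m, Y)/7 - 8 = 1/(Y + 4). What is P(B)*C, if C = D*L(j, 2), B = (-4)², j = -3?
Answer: -1715/87 ≈ -19.713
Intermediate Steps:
L(m, Y) = 56 + 7/(4 + Y) (L(m, Y) = 56 + 7/(Y + 4) = 56 + 7/(4 + Y))
D = ⅔ (D = -2*(-⅓) = ⅔ ≈ 0.66667)
B = 16
n = -15/29 (n = -45*1/87 = -15/29 ≈ -0.51724)
P(u) = -15/29
C = 343/9 (C = 2*(7*(33 + 8*2)/(4 + 2))/3 = 2*(7*(33 + 16)/6)/3 = 2*(7*(⅙)*49)/3 = (⅔)*(343/6) = 343/9 ≈ 38.111)
P(B)*C = -15/29*343/9 = -1715/87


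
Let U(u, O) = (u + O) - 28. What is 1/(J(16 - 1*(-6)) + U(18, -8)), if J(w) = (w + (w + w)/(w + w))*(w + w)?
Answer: 1/994 ≈ 0.0010060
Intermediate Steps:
U(u, O) = -28 + O + u (U(u, O) = (O + u) - 28 = -28 + O + u)
J(w) = 2*w*(1 + w) (J(w) = (w + (2*w)/((2*w)))*(2*w) = (w + (2*w)*(1/(2*w)))*(2*w) = (w + 1)*(2*w) = (1 + w)*(2*w) = 2*w*(1 + w))
1/(J(16 - 1*(-6)) + U(18, -8)) = 1/(2*(16 - 1*(-6))*(1 + (16 - 1*(-6))) + (-28 - 8 + 18)) = 1/(2*(16 + 6)*(1 + (16 + 6)) - 18) = 1/(2*22*(1 + 22) - 18) = 1/(2*22*23 - 18) = 1/(1012 - 18) = 1/994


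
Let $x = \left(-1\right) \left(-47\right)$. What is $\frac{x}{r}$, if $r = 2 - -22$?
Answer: $\frac{47}{24} \approx 1.9583$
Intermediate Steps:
$r = 24$ ($r = 2 + 22 = 24$)
$x = 47$
$\frac{x}{r} = \frac{47}{24}$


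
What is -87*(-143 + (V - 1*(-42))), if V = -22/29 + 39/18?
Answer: 17329/2 ≈ 8664.5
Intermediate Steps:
V = 245/174 (V = -22*1/29 + 39*(1/18) = -22/29 + 13/6 = 245/174 ≈ 1.4080)
-87*(-143 + (V - 1*(-42))) = -87*(-143 + (245/174 - 1*(-42))) = -87*(-143 + (245/174 + 42)) = -87*(-143 + 7553/174) = -87*(-17329/174) = 17329/2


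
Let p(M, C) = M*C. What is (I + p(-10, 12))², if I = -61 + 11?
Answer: 28900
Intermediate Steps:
p(M, C) = C*M
I = -50
(I + p(-10, 12))² = (-50 + 12*(-10))² = (-50 - 120)² = (-170)² = 28900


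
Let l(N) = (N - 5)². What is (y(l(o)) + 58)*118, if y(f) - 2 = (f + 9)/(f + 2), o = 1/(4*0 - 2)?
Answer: 931846/129 ≈ 7223.6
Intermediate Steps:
o = -½ (o = 1/(0 - 2) = 1/(-2) = -½ ≈ -0.50000)
l(N) = (-5 + N)²
y(f) = 2 + (9 + f)/(2 + f) (y(f) = 2 + (f + 9)/(f + 2) = 2 + (9 + f)/(2 + f))
(y(l(o)) + 58)*118 = ((13 + 3*(-5 - ½)²)/(2 + (-5 - ½)²) + 58)*118 = ((13 + 3*(-11/2)²)/(2 + (-11/2)²) + 58)*118 = ((13 + 3*(121/4))/(2 + 121/4) + 58)*118 = ((13 + 363/4)/(129/4) + 58)*118 = ((4/129)*(415/4) + 58)*118 = (415/129 + 58)*118 = (7897/129)*118 = 931846/129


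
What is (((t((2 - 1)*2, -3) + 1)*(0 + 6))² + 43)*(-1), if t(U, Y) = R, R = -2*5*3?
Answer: -30319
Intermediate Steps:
R = -30 (R = -10*3 = -30)
t(U, Y) = -30
(((t((2 - 1)*2, -3) + 1)*(0 + 6))² + 43)*(-1) = (((-30 + 1)*(0 + 6))² + 43)*(-1) = ((-29*6)² + 43)*(-1) = ((-174)² + 43)*(-1) = (30276 + 43)*(-1) = 30319*(-1) = -30319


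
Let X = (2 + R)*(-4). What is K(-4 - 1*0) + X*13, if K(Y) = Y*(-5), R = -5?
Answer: 176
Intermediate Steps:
X = 12 (X = (2 - 5)*(-4) = -3*(-4) = 12)
K(Y) = -5*Y
K(-4 - 1*0) + X*13 = -5*(-4 - 1*0) + 12*13 = -5*(-4 + 0) + 156 = -5*(-4) + 156 = 20 + 156 = 176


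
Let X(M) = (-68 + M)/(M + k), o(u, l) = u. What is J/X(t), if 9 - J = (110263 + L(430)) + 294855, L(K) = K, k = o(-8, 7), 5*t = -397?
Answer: -177220543/737 ≈ -2.4046e+5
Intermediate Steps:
t = -397/5 (t = (⅕)*(-397) = -397/5 ≈ -79.400)
k = -8
X(M) = (-68 + M)/(-8 + M) (X(M) = (-68 + M)/(M - 8) = (-68 + M)/(-8 + M))
J = -405539 (J = 9 - ((110263 + 430) + 294855) = 9 - (110693 + 294855) = 9 - 1*405548 = 9 - 405548 = -405539)
J/X(t) = -405539*(-8 - 397/5)/(-68 - 397/5) = -405539/(-737/5/(-437/5)) = -405539/((-5/437*(-737/5))) = -405539/737/437 = -405539*437/737 = -177220543/737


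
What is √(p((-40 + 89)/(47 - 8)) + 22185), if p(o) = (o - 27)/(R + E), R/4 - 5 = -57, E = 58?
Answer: √843591151/195 ≈ 148.95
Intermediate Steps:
R = -208 (R = 20 + 4*(-57) = 20 - 228 = -208)
p(o) = 9/50 - o/150 (p(o) = (o - 27)/(-208 + 58) = (-27 + o)/(-150) = (-27 + o)*(-1/150) = 9/50 - o/150)
√(p((-40 + 89)/(47 - 8)) + 22185) = √((9/50 - (-40 + 89)/(150*(47 - 8))) + 22185) = √((9/50 - 49/(150*39)) + 22185) = √((9/50 - 1/150*49/39) + 22185) = √((9/50 - 49/5850) + 22185) = √(502/2925 + 22185) = √(64891627/2925) = √843591151/195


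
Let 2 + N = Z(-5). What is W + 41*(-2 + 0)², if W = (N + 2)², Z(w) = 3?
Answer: 173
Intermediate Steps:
N = 1 (N = -2 + 3 = 1)
W = 9 (W = (1 + 2)² = 3² = 9)
W + 41*(-2 + 0)² = 9 + 41*(-2 + 0)² = 9 + 41*(-2)² = 9 + 41*4 = 9 + 164 = 173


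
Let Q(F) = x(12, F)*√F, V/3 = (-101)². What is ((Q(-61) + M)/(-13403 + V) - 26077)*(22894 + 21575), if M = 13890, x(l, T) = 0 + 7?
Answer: -1994481386919/1720 + 311283*I*√61/17200 ≈ -1.1596e+9 + 141.35*I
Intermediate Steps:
V = 30603 (V = 3*(-101)² = 3*10201 = 30603)
x(l, T) = 7
Q(F) = 7*√F
((Q(-61) + M)/(-13403 + V) - 26077)*(22894 + 21575) = ((7*√(-61) + 13890)/(-13403 + 30603) - 26077)*(22894 + 21575) = ((7*(I*√61) + 13890)/17200 - 26077)*44469 = ((7*I*√61 + 13890)*(1/17200) - 26077)*44469 = ((13890 + 7*I*√61)*(1/17200) - 26077)*44469 = ((1389/1720 + 7*I*√61/17200) - 26077)*44469 = (-44851051/1720 + 7*I*√61/17200)*44469 = -1994481386919/1720 + 311283*I*√61/17200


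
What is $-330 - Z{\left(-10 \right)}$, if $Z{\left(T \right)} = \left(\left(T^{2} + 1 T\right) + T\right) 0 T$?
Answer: $-330$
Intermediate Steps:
$Z{\left(T \right)} = 0$ ($Z{\left(T \right)} = \left(\left(T^{2} + T\right) + T\right) 0 T = \left(\left(T + T^{2}\right) + T\right) 0 T = \left(T^{2} + 2 T\right) 0 T = 0 T = 0$)
$-330 - Z{\left(-10 \right)} = -330 - 0 = -330 + 0 = -330$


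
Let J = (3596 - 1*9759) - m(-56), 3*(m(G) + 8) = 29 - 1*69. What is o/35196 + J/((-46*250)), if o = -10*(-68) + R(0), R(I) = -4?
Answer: 2239361/4047540 ≈ 0.55326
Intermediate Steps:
m(G) = -64/3 (m(G) = -8 + (29 - 1*69)/3 = -8 + (29 - 69)/3 = -8 + (1/3)*(-40) = -8 - 40/3 = -64/3)
o = 676 (o = -10*(-68) - 4 = 680 - 4 = 676)
J = -18425/3 (J = (3596 - 1*9759) - 1*(-64/3) = (3596 - 9759) + 64/3 = -6163 + 64/3 = -18425/3 ≈ -6141.7)
o/35196 + J/((-46*250)) = 676/35196 - 18425/(3*((-46*250))) = 676*(1/35196) - 18425/3/(-11500) = 169/8799 - 18425/3*(-1/11500) = 169/8799 + 737/1380 = 2239361/4047540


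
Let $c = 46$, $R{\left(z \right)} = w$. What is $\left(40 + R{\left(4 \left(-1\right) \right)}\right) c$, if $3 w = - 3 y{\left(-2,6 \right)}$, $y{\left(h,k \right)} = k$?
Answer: $1564$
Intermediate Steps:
$w = -6$ ($w = \frac{\left(-3\right) 6}{3} = \frac{1}{3} \left(-18\right) = -6$)
$R{\left(z \right)} = -6$
$\left(40 + R{\left(4 \left(-1\right) \right)}\right) c = \left(40 - 6\right) 46 = 34 \cdot 46 = 1564$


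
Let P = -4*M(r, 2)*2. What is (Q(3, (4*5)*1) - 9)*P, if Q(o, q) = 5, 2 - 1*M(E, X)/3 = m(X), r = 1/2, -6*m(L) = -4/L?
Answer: 160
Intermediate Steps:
m(L) = 2/(3*L) (m(L) = -(-2)/(3*L) = 2/(3*L))
r = ½ (r = 1*(½) = ½ ≈ 0.50000)
M(E, X) = 6 - 2/X
P = -40 (P = -4*(6 - 2/2)*2 = -4*(6 - 2*½)*2 = -4*(6 - 1)*2 = -4*5*2 = -20*2 = -40)
(Q(3, (4*5)*1) - 9)*P = (5 - 9)*(-40) = -4*(-40) = 160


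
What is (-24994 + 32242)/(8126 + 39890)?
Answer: 453/3001 ≈ 0.15095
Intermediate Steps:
(-24994 + 32242)/(8126 + 39890) = 7248/48016 = 7248*(1/48016) = 453/3001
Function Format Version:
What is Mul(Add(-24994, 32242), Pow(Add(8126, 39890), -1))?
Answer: Rational(453, 3001) ≈ 0.15095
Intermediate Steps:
Mul(Add(-24994, 32242), Pow(Add(8126, 39890), -1)) = Mul(7248, Pow(48016, -1)) = Mul(7248, Rational(1, 48016)) = Rational(453, 3001)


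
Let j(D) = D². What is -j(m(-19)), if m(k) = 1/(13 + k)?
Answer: -1/36 ≈ -0.027778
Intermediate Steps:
-j(m(-19)) = -(1/(13 - 19))² = -(1/(-6))² = -(-⅙)² = -1*1/36 = -1/36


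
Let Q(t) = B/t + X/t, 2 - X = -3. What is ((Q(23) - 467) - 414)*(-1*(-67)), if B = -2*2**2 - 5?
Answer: -1358157/23 ≈ -59050.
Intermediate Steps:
X = 5 (X = 2 - 1*(-3) = 2 + 3 = 5)
B = -13 (B = -2*4 - 5 = -8 - 5 = -13)
Q(t) = -8/t (Q(t) = -13/t + 5/t = -8/t)
((Q(23) - 467) - 414)*(-1*(-67)) = ((-8/23 - 467) - 414)*(-1*(-67)) = ((-8*1/23 - 467) - 414)*67 = ((-8/23 - 467) - 414)*67 = (-10749/23 - 414)*67 = -20271/23*67 = -1358157/23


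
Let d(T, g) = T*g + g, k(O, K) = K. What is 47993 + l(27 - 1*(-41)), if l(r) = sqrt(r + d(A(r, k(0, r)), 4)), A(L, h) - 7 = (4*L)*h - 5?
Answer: 47993 + 4*sqrt(4629) ≈ 48265.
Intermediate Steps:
A(L, h) = 2 + 4*L*h (A(L, h) = 7 + ((4*L)*h - 5) = 7 + (4*L*h - 5) = 7 + (-5 + 4*L*h) = 2 + 4*L*h)
d(T, g) = g + T*g
l(r) = sqrt(12 + r + 16*r**2) (l(r) = sqrt(r + 4*(1 + (2 + 4*r*r))) = sqrt(r + 4*(1 + (2 + 4*r**2))) = sqrt(r + 4*(3 + 4*r**2)) = sqrt(r + (12 + 16*r**2)) = sqrt(12 + r + 16*r**2))
47993 + l(27 - 1*(-41)) = 47993 + sqrt(12 + (27 - 1*(-41)) + 16*(27 - 1*(-41))**2) = 47993 + sqrt(12 + (27 + 41) + 16*(27 + 41)**2) = 47993 + sqrt(12 + 68 + 16*68**2) = 47993 + sqrt(12 + 68 + 16*4624) = 47993 + sqrt(12 + 68 + 73984) = 47993 + sqrt(74064) = 47993 + 4*sqrt(4629)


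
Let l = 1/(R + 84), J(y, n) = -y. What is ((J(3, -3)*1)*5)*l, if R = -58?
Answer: -15/26 ≈ -0.57692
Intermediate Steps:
l = 1/26 (l = 1/(-58 + 84) = 1/26 ≈ 0.038462)
((J(3, -3)*1)*5)*l = ((-1*3*1)*5)*(1/26) = (-3*1*5)*(1/26) = -3*5*(1/26) = -15*1/26 = -15/26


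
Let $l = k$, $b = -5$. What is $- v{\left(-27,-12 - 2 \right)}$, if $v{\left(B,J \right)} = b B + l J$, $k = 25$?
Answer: $215$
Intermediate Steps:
$l = 25$
$v{\left(B,J \right)} = - 5 B + 25 J$
$- v{\left(-27,-12 - 2 \right)} = - (\left(-5\right) \left(-27\right) + 25 \left(-12 - 2\right)) = - (135 + 25 \left(-14\right)) = - (135 - 350) = \left(-1\right) \left(-215\right) = 215$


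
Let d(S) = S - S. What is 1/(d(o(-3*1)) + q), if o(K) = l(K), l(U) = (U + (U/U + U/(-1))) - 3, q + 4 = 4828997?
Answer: 1/4828993 ≈ 2.0708e-7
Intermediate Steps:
q = 4828993 (q = -4 + 4828997 = 4828993)
l(U) = -2 (l(U) = (U + (1 + U*(-1))) - 3 = (U + (1 - U)) - 3 = 1 - 3 = -2)
o(K) = -2
d(S) = 0
1/(d(o(-3*1)) + q) = 1/(0 + 4828993) = 1/4828993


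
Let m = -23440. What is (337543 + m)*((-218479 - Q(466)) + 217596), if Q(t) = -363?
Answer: -163333560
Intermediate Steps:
(337543 + m)*((-218479 - Q(466)) + 217596) = (337543 - 23440)*((-218479 - 1*(-363)) + 217596) = 314103*((-218479 + 363) + 217596) = 314103*(-218116 + 217596) = 314103*(-520) = -163333560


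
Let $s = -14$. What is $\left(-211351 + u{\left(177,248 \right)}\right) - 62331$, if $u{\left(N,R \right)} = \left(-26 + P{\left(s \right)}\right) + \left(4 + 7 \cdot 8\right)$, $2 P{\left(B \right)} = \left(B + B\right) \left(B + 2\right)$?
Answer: $-273480$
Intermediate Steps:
$P{\left(B \right)} = B \left(2 + B\right)$ ($P{\left(B \right)} = \frac{\left(B + B\right) \left(B + 2\right)}{2} = \frac{2 B \left(2 + B\right)}{2} = B \left(2 + B\right)$)
$u{\left(N,R \right)} = 202$ ($u{\left(N,R \right)} = \left(-26 - 14 \left(2 - 14\right)\right) + \left(4 + 7 \cdot 8\right) = \left(-26 - -168\right) + \left(4 + 56\right) = \left(-26 + 168\right) + 60 = 142 + 60 = 202$)
$\left(-211351 + u{\left(177,248 \right)}\right) - 62331 = \left(-211351 + 202\right) - 62331 = -211149 - 62331 = -273480$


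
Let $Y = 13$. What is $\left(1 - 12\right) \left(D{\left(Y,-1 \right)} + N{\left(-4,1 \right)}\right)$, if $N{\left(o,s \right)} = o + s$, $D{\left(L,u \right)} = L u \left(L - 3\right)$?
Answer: $1463$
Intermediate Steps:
$D{\left(L,u \right)} = L u \left(-3 + L\right)$
$\left(1 - 12\right) \left(D{\left(Y,-1 \right)} + N{\left(-4,1 \right)}\right) = \left(1 - 12\right) \left(13 \left(-1\right) \left(-3 + 13\right) + \left(-4 + 1\right)\right) = \left(1 - 12\right) \left(13 \left(-1\right) 10 - 3\right) = - 11 \left(-130 - 3\right) = \left(-11\right) \left(-133\right) = 1463$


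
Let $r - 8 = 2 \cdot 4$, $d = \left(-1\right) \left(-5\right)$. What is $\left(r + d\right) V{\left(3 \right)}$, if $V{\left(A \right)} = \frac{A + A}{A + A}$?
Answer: $21$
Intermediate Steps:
$d = 5$
$V{\left(A \right)} = 1$ ($V{\left(A \right)} = \frac{2 A}{2 A} = 2 A \frac{1}{2 A} = 1$)
$r = 16$ ($r = 8 + 2 \cdot 4 = 8 + 8 = 16$)
$\left(r + d\right) V{\left(3 \right)} = \left(16 + 5\right) 1 = 21 \cdot 1 = 21$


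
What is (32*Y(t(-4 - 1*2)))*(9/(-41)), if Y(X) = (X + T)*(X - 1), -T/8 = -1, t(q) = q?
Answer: 4032/41 ≈ 98.341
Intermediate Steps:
T = 8 (T = -8*(-1) = 8)
Y(X) = (-1 + X)*(8 + X) (Y(X) = (X + 8)*(X - 1) = (8 + X)*(-1 + X) = (-1 + X)*(8 + X))
(32*Y(t(-4 - 1*2)))*(9/(-41)) = (32*(-8 + (-4 - 1*2)**2 + 7*(-4 - 1*2)))*(9/(-41)) = (32*(-8 + (-4 - 2)**2 + 7*(-4 - 2)))*(9*(-1/41)) = (32*(-8 + (-6)**2 + 7*(-6)))*(-9/41) = (32*(-8 + 36 - 42))*(-9/41) = (32*(-14))*(-9/41) = -448*(-9/41) = 4032/41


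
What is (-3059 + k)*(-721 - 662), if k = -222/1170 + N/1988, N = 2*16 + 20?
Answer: 136676744779/32305 ≈ 4.2308e+6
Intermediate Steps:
N = 52 (N = 32 + 20 = 52)
k = -15854/96915 (k = -222/1170 + 52/1988 = -222*1/1170 + 52*(1/1988) = -37/195 + 13/497 = -15854/96915 ≈ -0.16359)
(-3059 + k)*(-721 - 662) = (-3059 - 15854/96915)*(-721 - 662) = -296478839/96915*(-1383) = 136676744779/32305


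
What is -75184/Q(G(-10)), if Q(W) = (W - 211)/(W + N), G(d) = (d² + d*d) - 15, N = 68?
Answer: 9510776/13 ≈ 7.3160e+5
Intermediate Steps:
G(d) = -15 + 2*d² (G(d) = (d² + d²) - 15 = 2*d² - 15 = -15 + 2*d²)
Q(W) = (-211 + W)/(68 + W) (Q(W) = (W - 211)/(W + 68) = (-211 + W)/(68 + W))
-75184/Q(G(-10)) = -75184*(68 + (-15 + 2*(-10)²))/(-211 + (-15 + 2*(-10)²)) = -75184*(68 + (-15 + 2*100))/(-211 + (-15 + 2*100)) = -75184*(68 + (-15 + 200))/(-211 + (-15 + 200)) = -75184*(68 + 185)/(-211 + 185) = -75184/(-26/253) = -75184*(-253/26) = 9510776/13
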